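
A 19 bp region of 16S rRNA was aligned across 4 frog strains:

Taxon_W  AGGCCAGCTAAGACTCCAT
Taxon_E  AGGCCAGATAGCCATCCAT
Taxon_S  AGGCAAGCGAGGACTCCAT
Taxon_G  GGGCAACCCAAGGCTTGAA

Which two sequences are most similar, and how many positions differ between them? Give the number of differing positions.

3

Pairwise Hamming distances:
  Taxon_W vs Taxon_E: 5
  Taxon_W vs Taxon_S: 3
  Taxon_W vs Taxon_G: 8
  Taxon_E vs Taxon_S: 6
  Taxon_E vs Taxon_G: 12
  Taxon_S vs Taxon_G: 8
The smallest is 3, between Taxon_W and Taxon_S.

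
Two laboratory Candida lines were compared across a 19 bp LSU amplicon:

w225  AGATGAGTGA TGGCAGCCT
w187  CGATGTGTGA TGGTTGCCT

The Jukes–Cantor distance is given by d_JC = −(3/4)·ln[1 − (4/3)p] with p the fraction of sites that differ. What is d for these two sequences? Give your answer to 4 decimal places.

Differing sites — 1:A/C; 6:A/T; 14:C/T; 15:A/T.
p = 4/19 = 0.210526.
d = −0.75 · ln(1 − (4/3)·0.210526) = −0.75 · ln(0.719299) = −0.75 · (-0.329478) = 0.2471.

0.2471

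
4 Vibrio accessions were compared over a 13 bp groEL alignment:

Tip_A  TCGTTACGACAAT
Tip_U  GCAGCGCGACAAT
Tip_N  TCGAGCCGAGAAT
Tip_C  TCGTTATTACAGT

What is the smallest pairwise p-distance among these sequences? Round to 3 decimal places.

0.231

Pairwise Hamming distances:
  Tip_A vs Tip_U: 5
  Tip_A vs Tip_N: 4
  Tip_A vs Tip_C: 3
  Tip_U vs Tip_N: 6
  Tip_U vs Tip_C: 8
  Tip_N vs Tip_C: 7
The smallest is 3 mismatches, between Tip_A and Tip_C; p = 3/13 = 0.231.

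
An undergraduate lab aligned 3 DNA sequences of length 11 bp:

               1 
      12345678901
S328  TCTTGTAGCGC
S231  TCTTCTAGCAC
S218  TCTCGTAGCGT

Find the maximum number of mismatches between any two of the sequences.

Pairwise Hamming distances:
  S328 vs S231: 2
  S328 vs S218: 2
  S231 vs S218: 4
The largest is 4, between S231 and S218.

4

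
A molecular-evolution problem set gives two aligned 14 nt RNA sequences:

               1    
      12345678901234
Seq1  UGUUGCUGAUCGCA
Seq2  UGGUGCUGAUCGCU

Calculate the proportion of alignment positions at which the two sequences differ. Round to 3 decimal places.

0.143

Mismatches occur at site 3 (U↔G), site 14 (A↔U).
There are 2 differences over 14 sites, so p = 2/14 = 0.143.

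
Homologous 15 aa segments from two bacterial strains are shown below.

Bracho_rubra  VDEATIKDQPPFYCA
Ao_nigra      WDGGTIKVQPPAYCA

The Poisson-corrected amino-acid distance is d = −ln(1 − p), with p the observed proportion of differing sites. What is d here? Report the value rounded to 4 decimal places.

0.4055

Differing sites — 1:V/W; 3:E/G; 4:A/G; 8:D/V; 12:F/A.
p = 5/15 = 0.333333.
d = −ln(1 − 0.333333) = −ln(0.666667) = 0.4055.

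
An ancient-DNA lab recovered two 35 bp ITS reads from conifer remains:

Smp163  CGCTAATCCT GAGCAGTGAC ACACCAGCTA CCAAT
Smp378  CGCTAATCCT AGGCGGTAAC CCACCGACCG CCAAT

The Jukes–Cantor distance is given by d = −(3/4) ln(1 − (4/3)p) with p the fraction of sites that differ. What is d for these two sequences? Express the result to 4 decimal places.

Mismatches occur at site 11 (G↔A), site 12 (A↔G), site 15 (A↔G), site 18 (G↔A), site 21 (A↔C), site 26 (A↔G), site 27 (G↔A), site 29 (T↔C), site 30 (A↔G).
p = 9/35 = 0.257143.
d = −0.75 · ln(1 − (4/3)·0.257143) = −0.75 · ln(0.657143) = −0.75 · (-0.419854) = 0.3149.

0.3149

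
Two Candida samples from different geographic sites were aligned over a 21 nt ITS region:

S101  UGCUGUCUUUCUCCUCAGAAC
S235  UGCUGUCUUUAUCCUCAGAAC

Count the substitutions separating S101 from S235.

1

A single mismatch occurs at site 11 (C/A).
That gives 1 mismatch out of 21 aligned sites, so the Hamming distance is 1.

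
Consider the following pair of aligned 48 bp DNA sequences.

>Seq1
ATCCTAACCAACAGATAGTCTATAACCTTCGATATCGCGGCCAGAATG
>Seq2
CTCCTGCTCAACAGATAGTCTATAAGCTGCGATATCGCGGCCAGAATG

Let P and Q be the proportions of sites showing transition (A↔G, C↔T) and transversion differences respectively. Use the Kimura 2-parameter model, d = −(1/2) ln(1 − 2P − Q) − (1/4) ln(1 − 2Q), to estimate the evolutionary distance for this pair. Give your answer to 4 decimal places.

The sequences differ at positions 1 (A/C, transversion), 6 (A/G, transition), 7 (A/C, transversion), 8 (C/T, transition), 26 (C/G, transversion), 29 (T/G, transversion).
Of the 6 differences, 2 transitions and 4 transversions over 48 sites: P = 2/48 = 0.041667, Q = 4/48 = 0.083333.
d = −0.5·ln(0.833333) − 0.25·ln(0.833334) = −0.5·(-0.182322) − 0.25·(-0.182321) = 0.1367.

0.1367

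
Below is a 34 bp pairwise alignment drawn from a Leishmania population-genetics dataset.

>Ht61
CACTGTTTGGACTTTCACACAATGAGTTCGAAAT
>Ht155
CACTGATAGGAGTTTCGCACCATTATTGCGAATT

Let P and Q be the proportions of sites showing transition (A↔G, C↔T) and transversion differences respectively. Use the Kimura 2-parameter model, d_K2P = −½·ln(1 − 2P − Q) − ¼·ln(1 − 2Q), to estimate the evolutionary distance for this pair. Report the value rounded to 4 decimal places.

0.3332

Mismatches occur at site 6 (T/A, transversion), site 8 (T/A, transversion), site 12 (C/G, transversion), site 17 (A/G, transition), site 21 (A/C, transversion), site 24 (G/T, transversion), site 26 (G/T, transversion), site 28 (T/G, transversion), site 33 (A/T, transversion).
Of the 9 differences, 1 transition and 8 transversions over 34 sites: P = 1/34 = 0.029412, Q = 8/34 = 0.235294.
d = −0.5·ln(0.705882) − 0.25·ln(0.529412) = −0.5·(-0.348307) − 0.25·(-0.635988) = 0.3332.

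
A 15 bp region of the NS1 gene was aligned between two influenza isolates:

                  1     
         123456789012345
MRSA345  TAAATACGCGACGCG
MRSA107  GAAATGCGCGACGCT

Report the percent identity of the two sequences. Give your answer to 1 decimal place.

The sequences differ at positions 1 (T/G), 6 (A/G), 15 (G/T).
12 of the 15 sites match, so the percent identity is 12/15 × 100 = 80.0%.

80.0%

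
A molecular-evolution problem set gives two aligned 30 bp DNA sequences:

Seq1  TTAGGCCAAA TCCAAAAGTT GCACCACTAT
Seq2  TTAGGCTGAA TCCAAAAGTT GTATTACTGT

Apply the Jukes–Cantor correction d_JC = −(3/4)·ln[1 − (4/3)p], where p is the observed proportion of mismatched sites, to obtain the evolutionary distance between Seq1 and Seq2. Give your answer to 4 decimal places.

0.2326

The sequences differ at positions 7 (C/T), 8 (A/G), 22 (C/T), 24 (C/T), 25 (C/T), 29 (A/G).
p = 6/30 = 0.200000.
d = −0.75 · ln(1 − (4/3)·0.200000) = −0.75 · ln(0.733333) = −0.75 · (-0.310155) = 0.2326.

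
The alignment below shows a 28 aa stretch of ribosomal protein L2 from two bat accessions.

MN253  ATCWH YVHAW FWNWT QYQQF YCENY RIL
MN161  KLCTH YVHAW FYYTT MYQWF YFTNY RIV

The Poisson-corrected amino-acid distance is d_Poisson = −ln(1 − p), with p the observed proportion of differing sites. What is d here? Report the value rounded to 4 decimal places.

0.4990

Mismatches occur at site 1 (A/K), site 2 (T/L), site 4 (W/T), site 12 (W/Y), site 13 (N/Y), site 14 (W/T), site 16 (Q/M), site 19 (Q/W), site 22 (C/F), site 23 (E/T), site 28 (L/V).
p = 11/28 = 0.392857.
d = −ln(1 − 0.392857) = −ln(0.607143) = 0.4990.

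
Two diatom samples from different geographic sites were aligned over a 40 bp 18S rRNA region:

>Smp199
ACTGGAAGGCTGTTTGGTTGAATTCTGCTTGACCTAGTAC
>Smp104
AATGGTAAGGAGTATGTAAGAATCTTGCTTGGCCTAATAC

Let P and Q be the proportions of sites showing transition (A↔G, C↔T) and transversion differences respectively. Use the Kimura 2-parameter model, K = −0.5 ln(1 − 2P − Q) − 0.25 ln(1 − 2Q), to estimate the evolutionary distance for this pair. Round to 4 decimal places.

The sequences differ at positions 2 (C/A, transversion), 6 (A/T, transversion), 8 (G/A, transition), 10 (C/G, transversion), 11 (T/A, transversion), 14 (T/A, transversion), 17 (G/T, transversion), 18 (T/A, transversion), 19 (T/A, transversion), 24 (T/C, transition), 25 (C/T, transition), 32 (A/G, transition), 37 (G/A, transition).
Of the 13 differences, 5 transitions and 8 transversions over 40 sites: P = 5/40 = 0.125000, Q = 8/40 = 0.200000.
d = −0.5·ln(0.550000) − 0.25·ln(0.600000) = −0.5·(-0.597837) − 0.25·(-0.510826) = 0.4266.

0.4266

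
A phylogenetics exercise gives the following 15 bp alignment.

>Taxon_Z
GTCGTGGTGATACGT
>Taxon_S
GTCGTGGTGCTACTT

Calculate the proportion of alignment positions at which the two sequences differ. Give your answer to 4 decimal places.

The sequences differ at positions 10 (A/C), 14 (G/T).
There are 2 differences over 15 sites, so p = 2/15 = 0.1333.

0.1333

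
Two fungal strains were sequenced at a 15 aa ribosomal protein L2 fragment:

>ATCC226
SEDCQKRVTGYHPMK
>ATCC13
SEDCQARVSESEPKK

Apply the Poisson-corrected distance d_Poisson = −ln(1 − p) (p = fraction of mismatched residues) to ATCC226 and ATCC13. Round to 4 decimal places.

0.5108

Mismatches occur at site 6 (K→A), site 9 (T→S), site 10 (G→E), site 11 (Y→S), site 12 (H→E), site 14 (M→K).
p = 6/15 = 0.400000.
d = −ln(1 − 0.400000) = −ln(0.600000) = 0.5108.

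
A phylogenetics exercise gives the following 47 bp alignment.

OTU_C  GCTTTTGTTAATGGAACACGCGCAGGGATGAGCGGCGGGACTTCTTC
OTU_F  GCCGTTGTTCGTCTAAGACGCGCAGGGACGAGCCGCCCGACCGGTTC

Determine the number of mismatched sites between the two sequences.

14

The sequences differ at positions 3 (T/C), 4 (T/G), 10 (A/C), 11 (A/G), 13 (G/C), 14 (G/T), 17 (C/G), 29 (T/C), 34 (G/C), 37 (G/C), 38 (G/C), 42 (T/C), 43 (T/G), 44 (C/G).
That gives 14 mismatches out of 47 aligned sites, so the Hamming distance is 14.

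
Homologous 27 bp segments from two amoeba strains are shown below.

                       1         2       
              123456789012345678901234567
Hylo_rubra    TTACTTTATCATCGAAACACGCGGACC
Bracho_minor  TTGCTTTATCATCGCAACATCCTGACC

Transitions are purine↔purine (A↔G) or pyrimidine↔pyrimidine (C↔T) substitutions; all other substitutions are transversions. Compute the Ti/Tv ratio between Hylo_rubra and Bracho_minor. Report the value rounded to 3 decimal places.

The sequences differ at positions 3 (A/G, transition), 15 (A/C, transversion), 20 (C/T, transition), 21 (G/C, transversion), 23 (G/T, transversion).
Of the 5 differences, 2 transitions and 3 transversions, so Ti/Tv = 2/3 = 0.667.

0.667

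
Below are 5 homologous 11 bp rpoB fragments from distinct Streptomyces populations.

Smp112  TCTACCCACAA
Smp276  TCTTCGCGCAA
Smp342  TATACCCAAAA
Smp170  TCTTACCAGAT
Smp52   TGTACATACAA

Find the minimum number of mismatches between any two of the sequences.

Pairwise Hamming distances:
  Smp112 vs Smp276: 3
  Smp112 vs Smp342: 2
  Smp112 vs Smp170: 4
  Smp112 vs Smp52: 3
  Smp276 vs Smp342: 5
  Smp276 vs Smp170: 5
  Smp276 vs Smp52: 5
  Smp342 vs Smp170: 5
  Smp342 vs Smp52: 4
  Smp170 vs Smp52: 7
The smallest is 2, between Smp112 and Smp342.

2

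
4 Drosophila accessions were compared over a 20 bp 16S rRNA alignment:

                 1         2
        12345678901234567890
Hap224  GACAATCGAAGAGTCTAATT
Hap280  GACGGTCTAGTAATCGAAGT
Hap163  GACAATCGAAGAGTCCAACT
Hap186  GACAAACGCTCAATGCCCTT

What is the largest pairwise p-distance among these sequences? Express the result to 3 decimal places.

0.600

Pairwise Hamming distances:
  Hap224 vs Hap280: 8
  Hap224 vs Hap163: 2
  Hap224 vs Hap186: 9
  Hap280 vs Hap163: 8
  Hap280 vs Hap186: 12
  Hap163 vs Hap186: 9
The largest is 12 mismatches, between Hap280 and Hap186; p = 12/20 = 0.600.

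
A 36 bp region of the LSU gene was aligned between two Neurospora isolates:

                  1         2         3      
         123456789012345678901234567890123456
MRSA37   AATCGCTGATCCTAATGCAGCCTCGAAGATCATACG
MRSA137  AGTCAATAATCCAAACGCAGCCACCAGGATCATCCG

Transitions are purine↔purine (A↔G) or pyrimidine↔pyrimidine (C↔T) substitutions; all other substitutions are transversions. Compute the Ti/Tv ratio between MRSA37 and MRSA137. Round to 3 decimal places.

1.000

Differing sites — 2:A/G (Ti); 5:G/A (Ti); 6:C/A (Tv); 8:G/A (Ti); 13:T/A (Tv); 16:T/C (Ti); 23:T/A (Tv); 25:G/C (Tv); 27:A/G (Ti); 34:A/C (Tv).
Of the 10 differences, 5 transitions and 5 transversions, so Ti/Tv = 5/5 = 1.000.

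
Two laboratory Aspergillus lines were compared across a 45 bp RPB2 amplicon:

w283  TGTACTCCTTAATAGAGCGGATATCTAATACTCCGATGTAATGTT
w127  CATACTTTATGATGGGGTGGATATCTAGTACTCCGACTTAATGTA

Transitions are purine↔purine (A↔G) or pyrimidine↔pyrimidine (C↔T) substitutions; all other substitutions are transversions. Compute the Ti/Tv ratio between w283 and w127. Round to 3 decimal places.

Differing sites — 1:T/C (Ti); 2:G/A (Ti); 7:C/T (Ti); 8:C/T (Ti); 9:T/A (Tv); 11:A/G (Ti); 14:A/G (Ti); 16:A/G (Ti); 18:C/T (Ti); 28:A/G (Ti); 37:T/C (Ti); 38:G/T (Tv); 45:T/A (Tv).
Of the 13 differences, 10 transitions and 3 transversions, so Ti/Tv = 10/3 = 3.333.

3.333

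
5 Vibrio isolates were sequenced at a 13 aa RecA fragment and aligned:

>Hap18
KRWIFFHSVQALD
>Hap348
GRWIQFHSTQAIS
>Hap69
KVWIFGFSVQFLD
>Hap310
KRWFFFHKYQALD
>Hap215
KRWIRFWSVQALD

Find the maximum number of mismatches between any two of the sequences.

9

Pairwise Hamming distances:
  Hap18 vs Hap348: 5
  Hap18 vs Hap69: 4
  Hap18 vs Hap310: 3
  Hap18 vs Hap215: 2
  Hap348 vs Hap69: 9
  Hap348 vs Hap310: 7
  Hap348 vs Hap215: 6
  Hap69 vs Hap310: 7
  Hap69 vs Hap215: 5
  Hap310 vs Hap215: 5
The largest is 9, between Hap348 and Hap69.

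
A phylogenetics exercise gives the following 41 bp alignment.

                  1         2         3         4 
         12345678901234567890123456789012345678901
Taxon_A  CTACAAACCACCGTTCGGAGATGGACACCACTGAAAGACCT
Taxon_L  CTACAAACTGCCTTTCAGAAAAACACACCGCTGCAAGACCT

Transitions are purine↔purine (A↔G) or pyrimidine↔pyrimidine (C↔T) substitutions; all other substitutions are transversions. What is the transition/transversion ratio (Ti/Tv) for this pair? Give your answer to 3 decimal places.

1.500

Differing sites — 9:C/T (Ti); 10:A/G (Ti); 13:G/T (Tv); 17:G/A (Ti); 20:G/A (Ti); 22:T/A (Tv); 23:G/A (Ti); 24:G/C (Tv); 30:A/G (Ti); 34:A/C (Tv).
Of the 10 differences, 6 transitions and 4 transversions, so Ti/Tv = 6/4 = 1.500.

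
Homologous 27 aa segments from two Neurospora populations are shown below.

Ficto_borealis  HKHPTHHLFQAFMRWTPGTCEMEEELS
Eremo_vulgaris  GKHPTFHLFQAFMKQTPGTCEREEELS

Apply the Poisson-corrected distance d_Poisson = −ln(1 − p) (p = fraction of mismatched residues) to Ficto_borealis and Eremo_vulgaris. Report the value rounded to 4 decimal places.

The sequences differ at positions 1 (H/G), 6 (H/F), 14 (R/K), 15 (W/Q), 22 (M/R).
p = 5/27 = 0.185185.
d = −ln(1 − 0.185185) = −ln(0.814815) = 0.2048.

0.2048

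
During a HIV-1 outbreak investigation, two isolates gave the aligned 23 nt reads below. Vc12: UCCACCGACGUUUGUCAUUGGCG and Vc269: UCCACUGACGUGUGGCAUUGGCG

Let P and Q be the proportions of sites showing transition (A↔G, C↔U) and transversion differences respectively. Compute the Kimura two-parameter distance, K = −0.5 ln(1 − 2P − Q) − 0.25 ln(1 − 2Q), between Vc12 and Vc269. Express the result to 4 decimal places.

Differing sites — 6:C/U (Ti); 12:U/G (Tv); 15:U/G (Tv).
Of the 3 differences, 1 transition and 2 transversions over 23 sites: P = 1/23 = 0.043478, Q = 2/23 = 0.086957.
d = −0.5·ln(0.826087) − 0.25·ln(0.826086) = −0.5·(-0.191055) − 0.25·(-0.191056) = 0.1433.

0.1433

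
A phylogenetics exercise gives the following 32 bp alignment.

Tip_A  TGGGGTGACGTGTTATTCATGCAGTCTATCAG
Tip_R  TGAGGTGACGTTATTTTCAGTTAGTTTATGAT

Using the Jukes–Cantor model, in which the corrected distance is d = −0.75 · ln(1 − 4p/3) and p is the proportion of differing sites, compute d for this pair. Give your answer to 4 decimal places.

The sequences differ at positions 3 (G/A), 12 (G/T), 13 (T/A), 15 (A/T), 20 (T/G), 21 (G/T), 22 (C/T), 26 (C/T), 30 (C/G), 32 (G/T).
p = 10/32 = 0.312500.
d = −0.75 · ln(1 − (4/3)·0.312500) = −0.75 · ln(0.583333) = −0.75 · (-0.538997) = 0.4042.

0.4042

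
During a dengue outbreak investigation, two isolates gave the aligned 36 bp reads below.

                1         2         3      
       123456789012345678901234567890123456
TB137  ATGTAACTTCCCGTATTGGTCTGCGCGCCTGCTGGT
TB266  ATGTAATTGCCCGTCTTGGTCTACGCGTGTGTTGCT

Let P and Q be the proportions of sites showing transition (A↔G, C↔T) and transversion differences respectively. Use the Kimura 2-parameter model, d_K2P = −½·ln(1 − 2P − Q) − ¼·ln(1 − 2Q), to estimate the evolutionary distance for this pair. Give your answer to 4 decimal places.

0.2656

Differing sites — 7:C/T (Ti); 9:T/G (Tv); 15:A/C (Tv); 23:G/A (Ti); 28:C/T (Ti); 29:C/G (Tv); 32:C/T (Ti); 35:G/C (Tv).
Of the 8 differences, 4 transitions and 4 transversions over 36 sites: P = 4/36 = 0.111111, Q = 4/36 = 0.111111.
d = −0.5·ln(0.666667) − 0.25·ln(0.777778) = −0.5·(-0.405465) − 0.25·(-0.251314) = 0.2656.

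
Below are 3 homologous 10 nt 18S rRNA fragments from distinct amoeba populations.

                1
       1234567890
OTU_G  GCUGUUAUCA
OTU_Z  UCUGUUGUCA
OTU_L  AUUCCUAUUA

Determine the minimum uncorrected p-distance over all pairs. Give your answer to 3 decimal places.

Pairwise Hamming distances:
  OTU_G vs OTU_Z: 2
  OTU_G vs OTU_L: 5
  OTU_Z vs OTU_L: 6
The smallest is 2 mismatches, between OTU_G and OTU_Z; p = 2/10 = 0.200.

0.200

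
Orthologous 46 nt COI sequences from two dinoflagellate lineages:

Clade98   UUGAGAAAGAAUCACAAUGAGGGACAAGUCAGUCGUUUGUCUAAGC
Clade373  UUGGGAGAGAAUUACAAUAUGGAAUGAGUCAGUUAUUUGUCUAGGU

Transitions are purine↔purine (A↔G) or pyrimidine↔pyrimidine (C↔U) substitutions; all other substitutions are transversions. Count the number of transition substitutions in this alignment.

Differing sites — 4:A/G (Ti); 7:A/G (Ti); 13:C/U (Ti); 19:G/A (Ti); 20:A/U (Tv); 23:G/A (Ti); 25:C/U (Ti); 26:A/G (Ti); 34:C/U (Ti); 35:G/A (Ti); 44:A/G (Ti); 46:C/U (Ti).
Of the 12 differences, 11 transitions and 1 transversion, so the answer is 11.

11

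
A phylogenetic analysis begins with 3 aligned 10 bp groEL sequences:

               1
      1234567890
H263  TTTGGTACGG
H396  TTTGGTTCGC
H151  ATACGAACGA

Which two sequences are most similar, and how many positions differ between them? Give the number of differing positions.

2

Pairwise Hamming distances:
  H263 vs H396: 2
  H263 vs H151: 5
  H396 vs H151: 6
The smallest is 2, between H263 and H396.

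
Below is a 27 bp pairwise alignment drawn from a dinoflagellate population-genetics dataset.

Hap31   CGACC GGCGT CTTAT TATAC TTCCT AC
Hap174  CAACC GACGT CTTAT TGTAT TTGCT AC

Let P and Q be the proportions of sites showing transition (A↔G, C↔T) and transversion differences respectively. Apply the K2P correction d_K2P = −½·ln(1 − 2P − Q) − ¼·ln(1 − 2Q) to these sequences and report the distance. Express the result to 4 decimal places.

0.2220

Differing sites — 2:G/A (Ti); 7:G/A (Ti); 17:A/G (Ti); 20:C/T (Ti); 23:C/G (Tv).
Of the 5 differences, 4 transitions and 1 transversion over 27 sites: P = 4/27 = 0.148148, Q = 1/27 = 0.037037.
d = −0.5·ln(0.666667) − 0.25·ln(0.925926) = −0.5·(-0.405465) − 0.25·(-0.076961) = 0.2220.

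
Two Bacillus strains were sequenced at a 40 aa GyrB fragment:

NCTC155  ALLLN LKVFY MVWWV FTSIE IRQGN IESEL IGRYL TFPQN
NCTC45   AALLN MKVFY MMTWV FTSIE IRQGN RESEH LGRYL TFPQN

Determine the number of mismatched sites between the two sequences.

The sequences differ at positions 2 (L/A), 6 (L/M), 12 (V/M), 13 (W/T), 26 (I/R), 30 (L/H), 31 (I/L).
That gives 7 mismatches out of 40 aligned sites, so the Hamming distance is 7.

7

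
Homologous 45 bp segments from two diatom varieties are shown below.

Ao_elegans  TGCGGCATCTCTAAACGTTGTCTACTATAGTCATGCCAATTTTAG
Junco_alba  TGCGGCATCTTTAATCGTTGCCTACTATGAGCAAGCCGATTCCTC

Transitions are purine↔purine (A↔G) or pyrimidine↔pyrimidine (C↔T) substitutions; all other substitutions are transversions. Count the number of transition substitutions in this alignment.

Differing sites — 11:C/T (Ti); 15:A/T (Tv); 21:T/C (Ti); 29:A/G (Ti); 30:G/A (Ti); 31:T/G (Tv); 34:T/A (Tv); 38:A/G (Ti); 42:T/C (Ti); 43:T/C (Ti); 44:A/T (Tv); 45:G/C (Tv).
Of the 12 differences, 7 transitions and 5 transversions, so the answer is 7.

7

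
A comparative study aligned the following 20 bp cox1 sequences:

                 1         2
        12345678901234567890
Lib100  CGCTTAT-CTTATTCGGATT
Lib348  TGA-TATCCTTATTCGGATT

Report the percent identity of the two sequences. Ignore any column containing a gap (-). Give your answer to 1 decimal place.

88.9%

Excluding the 2 gap columns leaves 18 comparable sites.
The sequences differ at positions 1 (C/T), 3 (C/A).
16 of the 18 comparable sites match, so the percent identity is 16/18 × 100 = 88.9%.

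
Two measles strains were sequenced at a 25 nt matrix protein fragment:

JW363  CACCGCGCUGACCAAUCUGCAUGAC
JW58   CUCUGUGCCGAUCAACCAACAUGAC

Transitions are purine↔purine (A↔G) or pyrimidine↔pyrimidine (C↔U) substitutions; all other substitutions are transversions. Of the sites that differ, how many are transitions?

6

Differing sites — 2:A/U (Tv); 4:C/U (Ti); 6:C/U (Ti); 9:U/C (Ti); 12:C/U (Ti); 16:U/C (Ti); 18:U/A (Tv); 19:G/A (Ti).
Of the 8 differences, 6 transitions and 2 transversions, so the answer is 6.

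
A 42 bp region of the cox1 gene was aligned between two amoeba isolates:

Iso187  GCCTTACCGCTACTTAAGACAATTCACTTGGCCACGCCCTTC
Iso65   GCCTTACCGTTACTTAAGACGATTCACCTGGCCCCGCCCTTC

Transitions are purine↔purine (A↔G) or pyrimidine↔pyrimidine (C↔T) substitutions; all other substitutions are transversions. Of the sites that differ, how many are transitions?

Mismatches occur at site 10 (C↔T, transition), site 21 (A↔G, transition), site 28 (T↔C, transition), site 34 (A↔C, transversion).
Of the 4 differences, 3 transitions and 1 transversion, so the answer is 3.

3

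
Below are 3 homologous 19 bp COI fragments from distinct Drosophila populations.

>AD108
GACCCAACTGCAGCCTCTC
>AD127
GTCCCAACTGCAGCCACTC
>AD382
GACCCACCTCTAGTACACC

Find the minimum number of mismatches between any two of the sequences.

2

Pairwise Hamming distances:
  AD108 vs AD127: 2
  AD108 vs AD382: 8
  AD127 vs AD382: 9
The smallest is 2, between AD108 and AD127.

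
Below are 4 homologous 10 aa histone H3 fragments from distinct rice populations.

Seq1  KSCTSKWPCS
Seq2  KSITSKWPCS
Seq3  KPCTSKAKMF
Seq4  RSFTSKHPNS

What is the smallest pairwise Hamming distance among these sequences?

Pairwise Hamming distances:
  Seq1 vs Seq2: 1
  Seq1 vs Seq3: 5
  Seq1 vs Seq4: 4
  Seq2 vs Seq3: 6
  Seq2 vs Seq4: 4
  Seq3 vs Seq4: 7
The smallest is 1, between Seq1 and Seq2.

1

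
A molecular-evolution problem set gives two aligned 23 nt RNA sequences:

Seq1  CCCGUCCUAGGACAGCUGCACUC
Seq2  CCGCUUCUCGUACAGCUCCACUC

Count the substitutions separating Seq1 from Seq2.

6

The sequences differ at positions 3 (C/G), 4 (G/C), 6 (C/U), 9 (A/C), 11 (G/U), 18 (G/C).
That gives 6 mismatches out of 23 aligned sites, so the Hamming distance is 6.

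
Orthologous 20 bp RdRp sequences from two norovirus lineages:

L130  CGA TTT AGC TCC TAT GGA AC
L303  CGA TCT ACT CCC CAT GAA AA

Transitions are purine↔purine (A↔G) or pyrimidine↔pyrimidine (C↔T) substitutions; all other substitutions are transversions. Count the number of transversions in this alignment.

2

The sequences differ at positions 5 (T/C, transition), 8 (G/C, transversion), 9 (C/T, transition), 10 (T/C, transition), 13 (T/C, transition), 17 (G/A, transition), 20 (C/A, transversion).
Of the 7 differences, 5 transitions and 2 transversions, so the answer is 2.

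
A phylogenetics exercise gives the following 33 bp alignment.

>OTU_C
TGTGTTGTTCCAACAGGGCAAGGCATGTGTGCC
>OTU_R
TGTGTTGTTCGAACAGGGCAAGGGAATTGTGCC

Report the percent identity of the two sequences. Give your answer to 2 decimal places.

Differing sites — 11:C/G; 24:C/G; 26:T/A; 27:G/T.
29 of the 33 sites match, so the percent identity is 29/33 × 100 = 87.88%.

87.88%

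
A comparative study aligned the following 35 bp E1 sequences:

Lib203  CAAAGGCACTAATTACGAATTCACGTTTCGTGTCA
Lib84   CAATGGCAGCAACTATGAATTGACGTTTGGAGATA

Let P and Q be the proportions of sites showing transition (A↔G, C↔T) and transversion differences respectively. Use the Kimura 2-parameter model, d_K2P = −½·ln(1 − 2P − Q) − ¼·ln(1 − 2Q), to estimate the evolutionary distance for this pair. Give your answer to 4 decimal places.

The sequences differ at positions 4 (A/T, transversion), 9 (C/G, transversion), 10 (T/C, transition), 13 (T/C, transition), 16 (C/T, transition), 22 (C/G, transversion), 29 (C/G, transversion), 31 (T/A, transversion), 33 (T/A, transversion), 34 (C/T, transition).
Of the 10 differences, 4 transitions and 6 transversions over 35 sites: P = 4/35 = 0.114286, Q = 6/35 = 0.171429.
d = −0.5·ln(0.599999) − 0.25·ln(0.657142) = −0.5·(-0.510827) − 0.25·(-0.419855) = 0.3604.

0.3604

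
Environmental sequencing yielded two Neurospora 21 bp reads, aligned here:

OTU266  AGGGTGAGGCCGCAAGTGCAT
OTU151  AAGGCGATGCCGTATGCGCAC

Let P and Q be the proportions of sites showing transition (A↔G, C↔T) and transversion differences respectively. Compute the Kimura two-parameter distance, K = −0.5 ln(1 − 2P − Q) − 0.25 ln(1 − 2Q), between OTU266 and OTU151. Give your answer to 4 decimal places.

Mismatches occur at site 2 (G↔A, transition), site 5 (T↔C, transition), site 8 (G↔T, transversion), site 13 (C↔T, transition), site 15 (A↔T, transversion), site 17 (T↔C, transition), site 21 (T↔C, transition).
Of the 7 differences, 5 transitions and 2 transversions over 21 sites: P = 5/21 = 0.238095, Q = 2/21 = 0.095238.
d = −0.5·ln(0.428572) − 0.25·ln(0.809524) = −0.5·(-0.847297) − 0.25·(-0.211309) = 0.4765.

0.4765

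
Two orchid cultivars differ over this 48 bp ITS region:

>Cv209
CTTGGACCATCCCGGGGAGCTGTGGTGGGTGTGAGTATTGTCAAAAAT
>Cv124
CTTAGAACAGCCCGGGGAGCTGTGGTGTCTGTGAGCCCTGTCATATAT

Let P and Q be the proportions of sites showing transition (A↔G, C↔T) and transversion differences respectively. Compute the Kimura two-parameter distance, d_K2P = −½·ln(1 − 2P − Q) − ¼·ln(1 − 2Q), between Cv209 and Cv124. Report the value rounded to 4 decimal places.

Mismatches occur at site 4 (G↔A, transition), site 7 (C↔A, transversion), site 10 (T↔G, transversion), site 28 (G↔T, transversion), site 29 (G↔C, transversion), site 36 (T↔C, transition), site 37 (A↔C, transversion), site 38 (T↔C, transition), site 44 (A↔T, transversion), site 46 (A↔T, transversion).
Of the 10 differences, 3 transitions and 7 transversions over 48 sites: P = 3/48 = 0.062500, Q = 7/48 = 0.145833.
d = −0.5·ln(0.729167) − 0.25·ln(0.708334) = −0.5·(-0.315852) − 0.25·(-0.344840) = 0.2441.

0.2441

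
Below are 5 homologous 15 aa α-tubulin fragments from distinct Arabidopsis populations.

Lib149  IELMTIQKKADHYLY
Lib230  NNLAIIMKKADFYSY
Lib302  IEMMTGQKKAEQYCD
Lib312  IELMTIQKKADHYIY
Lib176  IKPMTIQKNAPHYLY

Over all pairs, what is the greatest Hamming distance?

Pairwise Hamming distances:
  Lib149 vs Lib230: 7
  Lib149 vs Lib302: 6
  Lib149 vs Lib312: 1
  Lib149 vs Lib176: 4
  Lib230 vs Lib302: 11
  Lib230 vs Lib312: 7
  Lib230 vs Lib176: 10
  Lib302 vs Lib312: 6
  Lib302 vs Lib176: 8
  Lib312 vs Lib176: 5
The largest is 11, between Lib230 and Lib302.

11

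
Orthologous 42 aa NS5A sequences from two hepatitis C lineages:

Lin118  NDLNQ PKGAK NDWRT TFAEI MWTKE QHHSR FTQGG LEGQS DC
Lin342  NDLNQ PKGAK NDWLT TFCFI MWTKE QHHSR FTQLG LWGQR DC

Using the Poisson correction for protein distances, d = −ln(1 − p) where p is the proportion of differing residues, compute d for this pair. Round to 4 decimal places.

0.1542

Differing sites — 14:R/L; 18:A/C; 19:E/F; 34:G/L; 37:E/W; 40:S/R.
p = 6/42 = 0.142857.
d = −ln(1 − 0.142857) = −ln(0.857143) = 0.1542.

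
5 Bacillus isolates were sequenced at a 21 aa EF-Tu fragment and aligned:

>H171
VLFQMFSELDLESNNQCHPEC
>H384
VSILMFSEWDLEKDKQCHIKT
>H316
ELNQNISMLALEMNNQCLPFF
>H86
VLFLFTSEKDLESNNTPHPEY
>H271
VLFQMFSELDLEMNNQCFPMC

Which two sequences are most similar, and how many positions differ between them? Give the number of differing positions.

3

Pairwise Hamming distances:
  H171 vs H384: 10
  H171 vs H316: 10
  H171 vs H86: 7
  H171 vs H271: 3
  H384 vs H316: 16
  H384 vs H86: 13
  H384 vs H271: 11
  H316 vs H86: 14
  H316 vs H271: 9
  H86 vs H271: 10
The smallest is 3, between H171 and H271.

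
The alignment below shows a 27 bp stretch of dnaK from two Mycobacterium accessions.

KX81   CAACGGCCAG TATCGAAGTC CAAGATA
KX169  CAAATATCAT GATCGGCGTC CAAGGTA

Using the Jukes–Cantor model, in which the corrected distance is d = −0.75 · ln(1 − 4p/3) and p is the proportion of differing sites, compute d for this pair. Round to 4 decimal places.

0.4408

Differing sites — 4:C/A; 5:G/T; 6:G/A; 7:C/T; 10:G/T; 11:T/G; 16:A/G; 17:A/C; 25:A/G.
p = 9/27 = 0.333333.
d = −0.75 · ln(1 − (4/3)·0.333333) = −0.75 · ln(0.555556) = −0.75 · (-0.587786) = 0.4408.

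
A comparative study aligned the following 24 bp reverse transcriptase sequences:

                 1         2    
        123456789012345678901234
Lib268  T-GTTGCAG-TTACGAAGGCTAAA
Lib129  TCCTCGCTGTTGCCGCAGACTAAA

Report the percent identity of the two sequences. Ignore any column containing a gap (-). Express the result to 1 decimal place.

68.2%

Excluding the 2 gap columns leaves 22 comparable sites.
The sequences differ at positions 3 (G/C), 5 (T/C), 8 (A/T), 12 (T/G), 13 (A/C), 16 (A/C), 19 (G/A).
15 of the 22 comparable sites match, so the percent identity is 15/22 × 100 = 68.2%.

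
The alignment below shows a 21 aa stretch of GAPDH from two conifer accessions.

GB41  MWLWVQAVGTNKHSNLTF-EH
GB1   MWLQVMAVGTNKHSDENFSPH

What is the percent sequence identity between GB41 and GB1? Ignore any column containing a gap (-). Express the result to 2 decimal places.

Excluding the 1 gap column leaves 20 comparable sites.
Differing sites — 4:W/Q; 6:Q/M; 15:N/D; 16:L/E; 17:T/N; 20:E/P.
14 of the 20 comparable sites match, so the percent identity is 14/20 × 100 = 70.00%.

70.00%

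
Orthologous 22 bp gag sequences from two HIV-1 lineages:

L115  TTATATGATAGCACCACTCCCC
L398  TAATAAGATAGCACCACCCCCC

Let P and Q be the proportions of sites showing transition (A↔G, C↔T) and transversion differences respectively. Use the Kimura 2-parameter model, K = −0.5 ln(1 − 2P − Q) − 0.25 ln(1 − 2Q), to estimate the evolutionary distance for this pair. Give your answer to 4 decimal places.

Mismatches occur at site 2 (T/A, transversion), site 6 (T/A, transversion), site 18 (T/C, transition).
Of the 3 differences, 1 transition and 2 transversions over 22 sites: P = 1/22 = 0.045455, Q = 2/22 = 0.090909.
d = −0.5·ln(0.818181) − 0.25·ln(0.818182) = −0.5·(-0.200672) − 0.25·(-0.200670) = 0.1505.

0.1505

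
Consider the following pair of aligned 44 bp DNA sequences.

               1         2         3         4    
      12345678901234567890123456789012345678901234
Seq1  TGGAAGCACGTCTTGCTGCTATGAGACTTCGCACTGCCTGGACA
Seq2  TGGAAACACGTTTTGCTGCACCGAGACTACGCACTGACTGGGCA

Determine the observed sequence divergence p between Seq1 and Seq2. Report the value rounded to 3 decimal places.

0.182

Differing sites — 6:G/A; 12:C/T; 20:T/A; 21:A/C; 22:T/C; 29:T/A; 37:C/A; 42:A/G.
There are 8 differences over 44 sites, so p = 8/44 = 0.182.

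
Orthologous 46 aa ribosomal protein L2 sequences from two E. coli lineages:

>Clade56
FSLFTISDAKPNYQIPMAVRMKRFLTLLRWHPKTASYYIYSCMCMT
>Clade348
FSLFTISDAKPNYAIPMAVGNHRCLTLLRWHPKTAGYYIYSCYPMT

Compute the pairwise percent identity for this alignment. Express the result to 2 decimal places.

The sequences differ at positions 14 (Q/A), 20 (R/G), 21 (M/N), 22 (K/H), 24 (F/C), 36 (S/G), 43 (M/Y), 44 (C/P).
38 of the 46 sites match, so the percent identity is 38/46 × 100 = 82.61%.

82.61%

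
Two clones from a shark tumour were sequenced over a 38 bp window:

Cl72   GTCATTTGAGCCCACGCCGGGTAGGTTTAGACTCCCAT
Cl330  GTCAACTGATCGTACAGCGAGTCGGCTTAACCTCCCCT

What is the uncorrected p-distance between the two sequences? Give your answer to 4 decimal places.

Mismatches occur at site 5 (T→A), site 6 (T→C), site 10 (G→T), site 12 (C→G), site 13 (C→T), site 16 (G→A), site 17 (C→G), site 20 (G→A), site 23 (A→C), site 26 (T→C), site 30 (G→A), site 31 (A→C), site 37 (A→C).
There are 13 differences over 38 sites, so p = 13/38 = 0.3421.

0.3421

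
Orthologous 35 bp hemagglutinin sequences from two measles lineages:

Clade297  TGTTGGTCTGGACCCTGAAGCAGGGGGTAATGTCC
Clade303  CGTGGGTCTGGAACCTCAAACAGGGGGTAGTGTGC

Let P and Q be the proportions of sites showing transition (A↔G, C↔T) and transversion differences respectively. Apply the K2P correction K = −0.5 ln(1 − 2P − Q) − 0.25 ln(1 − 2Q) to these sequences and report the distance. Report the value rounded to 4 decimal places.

Differing sites — 1:T/C (Ti); 4:T/G (Tv); 13:C/A (Tv); 17:G/C (Tv); 20:G/A (Ti); 30:A/G (Ti); 34:C/G (Tv).
Of the 7 differences, 3 transitions and 4 transversions over 35 sites: P = 3/35 = 0.085714, Q = 4/35 = 0.114286.
d = −0.5·ln(0.714286) − 0.25·ln(0.771428) = −0.5·(-0.336472) − 0.25·(-0.259512) = 0.2331.

0.2331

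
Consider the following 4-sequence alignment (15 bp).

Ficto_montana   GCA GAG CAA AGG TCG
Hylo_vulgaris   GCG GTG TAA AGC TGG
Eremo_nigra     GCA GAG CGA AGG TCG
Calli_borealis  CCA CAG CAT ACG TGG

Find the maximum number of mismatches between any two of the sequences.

8

Pairwise Hamming distances:
  Ficto_montana vs Hylo_vulgaris: 5
  Ficto_montana vs Eremo_nigra: 1
  Ficto_montana vs Calli_borealis: 5
  Hylo_vulgaris vs Eremo_nigra: 6
  Hylo_vulgaris vs Calli_borealis: 8
  Eremo_nigra vs Calli_borealis: 6
The largest is 8, between Hylo_vulgaris and Calli_borealis.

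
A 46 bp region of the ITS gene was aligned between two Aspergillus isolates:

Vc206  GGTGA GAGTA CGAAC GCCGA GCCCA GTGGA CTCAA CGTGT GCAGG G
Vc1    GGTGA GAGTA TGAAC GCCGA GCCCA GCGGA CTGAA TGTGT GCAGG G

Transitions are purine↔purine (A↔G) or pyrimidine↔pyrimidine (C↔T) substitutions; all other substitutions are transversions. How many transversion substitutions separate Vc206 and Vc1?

1

Differing sites — 11:C/T (Ti); 27:T/C (Ti); 33:C/G (Tv); 36:C/T (Ti).
Of the 4 differences, 3 transitions and 1 transversion, so the answer is 1.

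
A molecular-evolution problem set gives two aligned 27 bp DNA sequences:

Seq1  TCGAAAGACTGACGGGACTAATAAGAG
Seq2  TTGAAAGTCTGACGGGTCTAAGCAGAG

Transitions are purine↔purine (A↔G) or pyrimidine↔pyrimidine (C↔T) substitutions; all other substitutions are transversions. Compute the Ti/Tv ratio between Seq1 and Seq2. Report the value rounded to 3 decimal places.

0.250

Mismatches occur at site 2 (C↔T, transition), site 8 (A↔T, transversion), site 17 (A↔T, transversion), site 22 (T↔G, transversion), site 23 (A↔C, transversion).
Of the 5 differences, 1 transition and 4 transversions, so Ti/Tv = 1/4 = 0.250.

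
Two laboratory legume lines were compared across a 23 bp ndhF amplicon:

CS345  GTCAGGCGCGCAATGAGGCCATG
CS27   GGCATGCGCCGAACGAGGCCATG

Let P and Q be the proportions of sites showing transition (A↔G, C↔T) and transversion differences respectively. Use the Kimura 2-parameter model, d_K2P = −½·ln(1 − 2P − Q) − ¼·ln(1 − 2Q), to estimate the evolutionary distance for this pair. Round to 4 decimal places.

0.2580

The sequences differ at positions 2 (T/G, transversion), 5 (G/T, transversion), 10 (G/C, transversion), 11 (C/G, transversion), 14 (T/C, transition).
Of the 5 differences, 1 transition and 4 transversions over 23 sites: P = 1/23 = 0.043478, Q = 4/23 = 0.173913.
d = −0.5·ln(0.739131) − 0.25·ln(0.652174) = −0.5·(-0.302280) − 0.25·(-0.427444) = 0.2580.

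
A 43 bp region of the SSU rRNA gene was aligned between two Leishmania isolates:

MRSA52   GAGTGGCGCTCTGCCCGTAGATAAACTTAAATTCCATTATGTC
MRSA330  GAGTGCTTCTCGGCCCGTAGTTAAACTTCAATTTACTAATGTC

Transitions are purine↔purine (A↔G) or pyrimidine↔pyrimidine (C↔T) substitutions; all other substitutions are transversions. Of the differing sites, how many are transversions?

Differing sites — 6:G/C (Tv); 7:C/T (Ti); 8:G/T (Tv); 12:T/G (Tv); 21:A/T (Tv); 29:A/C (Tv); 34:C/T (Ti); 35:C/A (Tv); 36:A/C (Tv); 38:T/A (Tv).
Of the 10 differences, 2 transitions and 8 transversions, so the answer is 8.

8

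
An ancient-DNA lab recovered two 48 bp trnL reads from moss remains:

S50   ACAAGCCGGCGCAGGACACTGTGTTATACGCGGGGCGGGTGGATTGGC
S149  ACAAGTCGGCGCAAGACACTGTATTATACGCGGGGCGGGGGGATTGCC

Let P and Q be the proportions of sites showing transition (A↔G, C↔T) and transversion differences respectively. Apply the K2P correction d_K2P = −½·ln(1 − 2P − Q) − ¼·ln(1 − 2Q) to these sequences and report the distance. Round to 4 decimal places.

Mismatches occur at site 6 (C/T, transition), site 14 (G/A, transition), site 23 (G/A, transition), site 40 (T/G, transversion), site 47 (G/C, transversion).
Of the 5 differences, 3 transitions and 2 transversions over 48 sites: P = 3/48 = 0.062500, Q = 2/48 = 0.041667.
d = −0.5·ln(0.833333) − 0.25·ln(0.916666) = −0.5·(-0.182322) − 0.25·(-0.087012) = 0.1129.

0.1129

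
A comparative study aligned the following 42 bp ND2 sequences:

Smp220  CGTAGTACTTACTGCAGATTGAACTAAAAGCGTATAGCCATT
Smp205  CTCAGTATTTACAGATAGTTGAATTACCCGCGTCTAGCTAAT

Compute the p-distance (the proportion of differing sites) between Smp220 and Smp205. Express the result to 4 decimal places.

0.3571

The sequences differ at positions 2 (G/T), 3 (T/C), 8 (C/T), 13 (T/A), 15 (C/A), 16 (A/T), 17 (G/A), 18 (A/G), 24 (C/T), 27 (A/C), 28 (A/C), 29 (A/C), 34 (A/C), 39 (C/T), 41 (T/A).
There are 15 differences over 42 sites, so p = 15/42 = 0.3571.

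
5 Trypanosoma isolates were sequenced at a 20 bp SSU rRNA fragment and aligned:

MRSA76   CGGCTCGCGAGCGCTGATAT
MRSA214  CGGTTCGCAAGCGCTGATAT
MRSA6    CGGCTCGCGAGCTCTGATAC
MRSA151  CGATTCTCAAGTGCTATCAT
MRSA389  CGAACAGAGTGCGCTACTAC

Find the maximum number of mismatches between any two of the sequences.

Pairwise Hamming distances:
  MRSA76 vs MRSA214: 2
  MRSA76 vs MRSA6: 2
  MRSA76 vs MRSA151: 8
  MRSA76 vs MRSA389: 9
  MRSA214 vs MRSA6: 4
  MRSA214 vs MRSA151: 6
  MRSA214 vs MRSA389: 10
  MRSA6 vs MRSA151: 10
  MRSA6 vs MRSA389: 9
  MRSA151 vs MRSA389: 11
The largest is 11, between MRSA151 and MRSA389.

11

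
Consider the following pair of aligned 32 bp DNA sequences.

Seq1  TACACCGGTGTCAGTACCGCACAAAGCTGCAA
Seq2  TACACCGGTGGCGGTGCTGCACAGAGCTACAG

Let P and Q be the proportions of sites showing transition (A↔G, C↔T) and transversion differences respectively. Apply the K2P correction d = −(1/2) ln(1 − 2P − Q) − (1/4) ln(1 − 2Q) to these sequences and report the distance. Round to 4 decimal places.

0.2768

The sequences differ at positions 11 (T/G, transversion), 13 (A/G, transition), 16 (A/G, transition), 18 (C/T, transition), 24 (A/G, transition), 29 (G/A, transition), 32 (A/G, transition).
Of the 7 differences, 6 transitions and 1 transversion over 32 sites: P = 6/32 = 0.187500, Q = 1/32 = 0.031250.
d = −0.5·ln(0.593750) − 0.25·ln(0.937500) = −0.5·(-0.521297) − 0.25·(-0.064539) = 0.2768.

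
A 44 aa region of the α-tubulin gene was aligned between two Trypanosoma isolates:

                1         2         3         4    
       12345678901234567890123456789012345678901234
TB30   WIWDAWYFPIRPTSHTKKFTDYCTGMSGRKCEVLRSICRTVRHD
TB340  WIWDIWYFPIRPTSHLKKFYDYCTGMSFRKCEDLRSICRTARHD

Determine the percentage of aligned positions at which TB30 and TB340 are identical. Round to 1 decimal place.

Mismatches occur at site 5 (A→I), site 16 (T→L), site 20 (T→Y), site 28 (G→F), site 33 (V→D), site 41 (V→A).
38 of the 44 sites match, so the percent identity is 38/44 × 100 = 86.4%.

86.4%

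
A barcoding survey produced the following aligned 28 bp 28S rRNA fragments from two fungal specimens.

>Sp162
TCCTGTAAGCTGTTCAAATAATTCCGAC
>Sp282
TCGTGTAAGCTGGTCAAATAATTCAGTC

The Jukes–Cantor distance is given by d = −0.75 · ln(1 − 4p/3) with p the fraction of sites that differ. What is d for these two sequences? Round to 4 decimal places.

Differing sites — 3:C/G; 13:T/G; 25:C/A; 27:A/T.
p = 4/28 = 0.142857.
d = −0.75 · ln(1 − (4/3)·0.142857) = −0.75 · ln(0.809524) = −0.75 · (-0.211309) = 0.1585.

0.1585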